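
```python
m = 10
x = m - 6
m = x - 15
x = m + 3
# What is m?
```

Trace:
`m = 10` → m = 10
`x = m - 6` → x = 4
`m = x - 15` → m = -11
`x = m + 3` → x = -8
So m = -11

Answer: -11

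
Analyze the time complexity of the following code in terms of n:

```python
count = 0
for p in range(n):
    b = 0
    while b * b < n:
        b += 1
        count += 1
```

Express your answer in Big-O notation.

Each loop level contributes: n × √n. Multiplying the contributions gives O(n√n).

Answer: O(n√n)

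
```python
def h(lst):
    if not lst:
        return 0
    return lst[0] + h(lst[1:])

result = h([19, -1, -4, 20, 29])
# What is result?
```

19 + (-1) + (-4) + 20 + 29 + 0 = 63

Answer: 63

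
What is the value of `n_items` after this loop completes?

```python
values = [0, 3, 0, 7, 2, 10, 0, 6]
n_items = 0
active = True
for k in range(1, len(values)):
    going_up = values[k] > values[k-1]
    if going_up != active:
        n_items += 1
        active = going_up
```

Count direction changes in [0, 3, 0, 7, 2, 10, 0, 6]
`n_items` takes the values: 0 → 1 → 2 → 3 → 4 → 5 → 6

Answer: 6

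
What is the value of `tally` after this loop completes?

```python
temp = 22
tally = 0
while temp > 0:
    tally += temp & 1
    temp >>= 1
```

Count set bits in 22 (binary: 0b10110)
`tally` takes the values: 0 → 1 → 2 → 3

Answer: 3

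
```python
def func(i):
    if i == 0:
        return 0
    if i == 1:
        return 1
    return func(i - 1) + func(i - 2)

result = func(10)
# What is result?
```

Build up from base cases: func(0)=0, func(1)=1, func(2)=1, func(3)=2, func(4)=3, func(5)=5, func(6)=8, ..., func(10)=55

Answer: 55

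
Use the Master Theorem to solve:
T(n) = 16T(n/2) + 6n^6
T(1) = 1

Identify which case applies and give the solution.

a=16, b=2, f(n)=6n^6. log_2(16) = 4. Since c=6 > 4 and the regularity condition holds (16(n/2)^6 = (16/2^6)n^6 with 16/2^6 < 1), Case 3 applies: T(n) = Θ(f(n)) = O(n^6).

Answer: O(n^6) - Case 3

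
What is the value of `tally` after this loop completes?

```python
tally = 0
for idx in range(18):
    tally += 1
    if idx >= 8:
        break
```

Loop breaks when idx reaches 8, tally is 9
`tally` takes the values: 0 → 1 → 2 → 3 → 4 → 5 → 6 → 7 → 8 → 9

Answer: 9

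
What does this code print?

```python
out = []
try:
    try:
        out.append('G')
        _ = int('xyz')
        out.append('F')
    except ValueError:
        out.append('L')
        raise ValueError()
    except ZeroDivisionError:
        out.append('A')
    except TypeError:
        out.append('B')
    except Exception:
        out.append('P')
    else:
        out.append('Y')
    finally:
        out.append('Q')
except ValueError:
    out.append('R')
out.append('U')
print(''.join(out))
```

Execution trace: 'G' (try body) → 'L' (except ValueError) → 'Q' (finally) → 'R' (outer except ValueError) → 'U' (after the try/except). Output: GLQRU

Answer: GLQRU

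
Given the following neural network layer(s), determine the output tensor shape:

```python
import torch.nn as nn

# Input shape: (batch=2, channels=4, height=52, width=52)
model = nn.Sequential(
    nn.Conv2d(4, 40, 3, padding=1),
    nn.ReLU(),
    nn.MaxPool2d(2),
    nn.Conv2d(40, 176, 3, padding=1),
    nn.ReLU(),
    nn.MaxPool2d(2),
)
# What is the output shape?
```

Input: (2, 4, 52, 52) -> after first Conv2d: (2, 40, 52, 52) -> after first MaxPool2d: (2, 40, 26, 26) -> after second Conv2d: (2, 176, 26, 26) -> Output: (2, 176, 13, 13)

Answer: (2, 176, 13, 13)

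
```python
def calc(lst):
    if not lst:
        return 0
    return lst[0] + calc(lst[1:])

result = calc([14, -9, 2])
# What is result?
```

14 + (-9) + 2 + 0 = 7

Answer: 7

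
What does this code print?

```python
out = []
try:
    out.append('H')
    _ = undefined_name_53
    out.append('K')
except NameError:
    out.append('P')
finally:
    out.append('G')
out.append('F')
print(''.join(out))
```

Execution trace: 'H' (try body) → 'P' (except NameError) → 'G' (finally) → 'F' (after the try/except). Output: HPGF

Answer: HPGF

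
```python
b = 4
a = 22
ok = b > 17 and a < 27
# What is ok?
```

Trace:
`b = 4` → b = 4
`a = 22` → a = 22
`ok = b > 17 and a < 27` → ok = False
So ok = False

Answer: False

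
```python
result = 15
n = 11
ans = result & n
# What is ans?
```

Trace:
`result = 15` → result = 15
`n = 11` → n = 11
`ans = result & n` → ans = 11
So ans = 11

Answer: 11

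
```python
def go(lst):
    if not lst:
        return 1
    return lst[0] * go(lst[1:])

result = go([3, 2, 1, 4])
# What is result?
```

Product over [3, 2, 1, 4] = 3 * 2 * 1 * 4 = 24

Answer: 24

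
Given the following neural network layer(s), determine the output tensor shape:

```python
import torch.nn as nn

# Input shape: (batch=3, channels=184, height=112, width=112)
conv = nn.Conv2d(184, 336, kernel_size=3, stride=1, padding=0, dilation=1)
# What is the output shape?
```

Input: (3, 184, 112, 112) -> Output: (3, 336, 110, 110)

Answer: (3, 336, 110, 110)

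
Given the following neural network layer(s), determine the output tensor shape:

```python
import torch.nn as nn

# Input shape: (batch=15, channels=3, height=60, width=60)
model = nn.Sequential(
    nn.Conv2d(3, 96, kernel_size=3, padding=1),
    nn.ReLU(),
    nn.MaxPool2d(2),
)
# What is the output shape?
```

Input: (15, 3, 60, 60) -> after Conv2d: (15, 96, 60, 60) -> after ReLU: (15, 96, 60, 60) -> Output: (15, 96, 30, 30)

Answer: (15, 96, 30, 30)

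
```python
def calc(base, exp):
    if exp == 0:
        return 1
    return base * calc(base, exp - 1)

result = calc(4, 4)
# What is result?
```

calc(4, 4) = 4 * 4 * 4 * 4 = 256

Answer: 256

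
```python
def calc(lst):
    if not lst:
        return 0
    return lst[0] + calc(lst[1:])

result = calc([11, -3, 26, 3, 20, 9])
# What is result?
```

11 + (-3) + 26 + 3 + 20 + 9 + 0 = 66

Answer: 66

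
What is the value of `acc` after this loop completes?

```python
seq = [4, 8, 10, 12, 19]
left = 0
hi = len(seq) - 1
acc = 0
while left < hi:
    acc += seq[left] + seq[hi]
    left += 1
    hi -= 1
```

Sum of pairs from ends
`acc` takes the values: 0 → 23 → 43

Answer: 43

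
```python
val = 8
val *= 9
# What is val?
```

Trace:
`val = 8` → val = 8
`val *= 9` → val = 72
So val = 72

Answer: 72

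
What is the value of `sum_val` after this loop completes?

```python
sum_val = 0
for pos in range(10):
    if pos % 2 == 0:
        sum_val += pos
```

Sum of even numbers 0 to 9
`sum_val` takes the values: 0 → 2 → 6 → 12 → 20

Answer: 20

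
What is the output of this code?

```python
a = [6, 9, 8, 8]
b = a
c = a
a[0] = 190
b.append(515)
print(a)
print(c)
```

Key concept: multiple aliases.
Step by step:
`a = [6, 9, 8, 8]` → a = [6, 9, 8, 8]
`b = a` → b = [6, 9, 8, 8] (same object as a)
`c = a` → c = [6, 9, 8, 8] (same object as a, b)
`a[0] = 190` → a = [190, 9, 8, 8] (same object as b, c); b = [190, 9, 8, 8] (same object as a, c); c = [190, 9, 8, 8] (same object as a, b)
`b.append(515)` → a = [190, 9, 8, 8, 515] (same object as b, c); b = [190, 9, 8, 8, 515] (same object as a, c); c = [190, 9, 8, 8, 515] (same object as a, b)
`print(a)` → prints [190, 9, 8, 8, 515]
`print(c)` → prints [190, 9, 8, 8, 515]

Answer:
[190, 9, 8, 8, 515]
[190, 9, 8, 8, 515]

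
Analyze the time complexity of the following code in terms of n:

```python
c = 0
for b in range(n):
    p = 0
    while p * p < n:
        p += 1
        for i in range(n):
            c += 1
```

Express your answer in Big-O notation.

Each loop level contributes: n × √n × n. Multiplying the contributions gives O(n^2√n).

Answer: O(n^2√n)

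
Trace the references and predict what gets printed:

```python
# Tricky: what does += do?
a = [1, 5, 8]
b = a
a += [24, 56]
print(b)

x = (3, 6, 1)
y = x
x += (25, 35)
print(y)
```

Key concept: += behavior differs for mutable vs immutable.
Step by step:
`a = [1, 5, 8]` → a = [1, 5, 8]
`b = a` → b = [1, 5, 8] (same object as a)
`a += [24, 56]` → a = [1, 5, 8, 24, 56] (same object as b); b = [1, 5, 8, 24, 56] (same object as a)
`print(b)` → prints [1, 5, 8, 24, 56]
`x = (3, 6, 1)` → x = (3, 6, 1)
`y = x` → y = (3, 6, 1)
`x += (25, 35)` → x = (3, 6, 1, 25, 35)
`print(y)` → prints (3, 6, 1)

Answer:
[1, 5, 8, 24, 56]
(3, 6, 1)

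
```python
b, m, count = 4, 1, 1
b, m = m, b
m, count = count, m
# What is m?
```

Trace:
`b, m, count = 4, 1, 1` → b = 4; m = 1; count = 1
`b, m = m, b` → b = 1; m = 4
`m, count = count, m` → m = 1; count = 4
So m = 1

Answer: 1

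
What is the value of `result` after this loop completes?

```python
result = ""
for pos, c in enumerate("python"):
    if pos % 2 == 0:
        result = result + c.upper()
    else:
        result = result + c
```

Uppercase even positions in 'python'
`result` takes the values: "" → "P" → "Py" → "PyT" → "PyTh" → "PyThO" → "PyThOn"

Answer: "PyThOn"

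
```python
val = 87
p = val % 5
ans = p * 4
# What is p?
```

Trace:
`val = 87` → val = 87
`p = val % 5` → p = 2
`ans = p * 4` → ans = 8
So p = 2

Answer: 2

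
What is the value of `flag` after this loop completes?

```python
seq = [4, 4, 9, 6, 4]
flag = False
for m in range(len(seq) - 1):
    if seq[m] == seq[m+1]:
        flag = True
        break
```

Check consecutive duplicates in [4, 4, 9, 6, 4]
`flag` takes the values: False → True

Answer: True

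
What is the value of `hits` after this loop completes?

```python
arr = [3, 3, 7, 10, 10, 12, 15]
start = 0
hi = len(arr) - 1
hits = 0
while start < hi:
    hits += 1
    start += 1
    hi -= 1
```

Iterations until pointers meet (list length 7)
`hits` takes the values: 0 → 1 → 2 → 3

Answer: 3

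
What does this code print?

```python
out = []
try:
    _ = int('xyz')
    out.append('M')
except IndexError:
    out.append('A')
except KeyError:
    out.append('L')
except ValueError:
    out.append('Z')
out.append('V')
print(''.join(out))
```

Execution trace: 'Z' (except ValueError) → 'V' (after the try/except). Output: ZV

Answer: ZV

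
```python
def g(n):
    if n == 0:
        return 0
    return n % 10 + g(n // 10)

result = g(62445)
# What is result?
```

Sum of digits of 62445: 5 + 4 + 4 + 2 + 6 = 21

Answer: 21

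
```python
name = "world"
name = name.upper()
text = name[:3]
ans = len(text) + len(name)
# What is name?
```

Trace:
`name = "world"` → name = 'world'
`name = name.upper()` → name = 'WORLD'
`text = name[:3]` → text = 'WOR'
`ans = len(text) + len(name)` → ans = 8
So name = 'WORLD'

Answer: 'WORLD'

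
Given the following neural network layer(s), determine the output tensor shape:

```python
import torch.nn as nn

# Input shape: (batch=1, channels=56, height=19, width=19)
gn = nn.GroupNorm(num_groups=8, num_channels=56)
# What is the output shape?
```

Input: (1, 56, 19, 19) -> Output: (1, 56, 19, 19)

Answer: (1, 56, 19, 19)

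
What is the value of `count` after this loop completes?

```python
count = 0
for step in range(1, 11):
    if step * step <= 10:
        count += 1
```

Count numbers where step² ≤ 10
`count` takes the values: 0 → 1 → 2 → 3

Answer: 3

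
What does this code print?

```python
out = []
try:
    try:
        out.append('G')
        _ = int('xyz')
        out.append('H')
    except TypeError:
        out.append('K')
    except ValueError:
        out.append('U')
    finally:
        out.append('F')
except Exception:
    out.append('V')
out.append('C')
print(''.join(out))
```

Execution trace: 'G' (inner try body) → 'U' (inner except ValueError) → 'F' (inner finally) → 'C' (after the try/except). Output: GUFC

Answer: GUFC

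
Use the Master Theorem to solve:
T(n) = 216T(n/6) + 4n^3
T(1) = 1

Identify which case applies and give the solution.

a=216, b=6, f(n)=4n^3. log_6(216) = 3. Since c=3 = 3, Case 2 applies: T(n) = Θ(n^log_b(a) · log n) = O(n^3 log n).

Answer: O(n^3 log n) - Case 2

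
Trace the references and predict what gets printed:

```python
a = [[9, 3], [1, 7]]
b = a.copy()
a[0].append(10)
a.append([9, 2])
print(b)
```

Key concept: shallow copy with nested lists.
Step by step:
`a = [[9, 3], [1, 7]]` → a = [[9, 3], [1, 7]]
`b = a.copy()` → b = [[9, 3], [1, 7]]
`a[0].append(10)` → a = [[9, 3, 10], [1, 7]]; b = [[9, 3, 10], [1, 7]]
`a.append([9, 2])` → a = [[9, 3, 10], [1, 7], [9, 2]]
`print(b)` → prints [[9, 3, 10], [1, 7]]

Answer: [[9, 3, 10], [1, 7]]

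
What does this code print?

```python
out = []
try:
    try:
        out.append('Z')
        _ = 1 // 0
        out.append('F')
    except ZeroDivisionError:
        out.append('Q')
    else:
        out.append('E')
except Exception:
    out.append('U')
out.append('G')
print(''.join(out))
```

Execution trace: 'Z' (inner try body) → 'Q' (inner except ZeroDivisionError) → 'G' (after the try/except). Output: ZQG

Answer: ZQG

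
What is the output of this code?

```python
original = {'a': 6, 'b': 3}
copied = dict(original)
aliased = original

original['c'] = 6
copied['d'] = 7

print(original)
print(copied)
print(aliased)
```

Key concept: dict() creates copy, assignment creates alias.
Step by step:
`original = {'a': 6, 'b': 3}` → original = {'a': 6, 'b': 3}
`copied = dict(original)` → copied = {'a': 6, 'b': 3}
`aliased = original` → aliased = {'a': 6, 'b': 3} (same object as original)
`original['c'] = 6` → original = {'a': 6, 'b': 3, 'c': 6} (same object as aliased); aliased = {'a': 6, 'b': 3, 'c': 6} (same object as original)
`copied['d'] = 7` → copied = {'a': 6, 'b': 3, 'd': 7}
`print(original)` → prints {'a': 6, 'b': 3, 'c': 6}
`print(copied)` → prints {'a': 6, 'b': 3, 'd': 7}
`print(aliased)` → prints {'a': 6, 'b': 3, 'c': 6}

Answer:
{'a': 6, 'b': 3, 'c': 6}
{'a': 6, 'b': 3, 'd': 7}
{'a': 6, 'b': 3, 'c': 6}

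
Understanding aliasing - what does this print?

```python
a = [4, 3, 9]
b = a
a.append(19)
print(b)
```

Key concept: basic list aliasing.
Step by step:
`a = [4, 3, 9]` → a = [4, 3, 9]
`b = a` → b = [4, 3, 9] (same object as a)
`a.append(19)` → a = [4, 3, 9, 19] (same object as b); b = [4, 3, 9, 19] (same object as a)
`print(b)` → prints [4, 3, 9, 19]

Answer: [4, 3, 9, 19]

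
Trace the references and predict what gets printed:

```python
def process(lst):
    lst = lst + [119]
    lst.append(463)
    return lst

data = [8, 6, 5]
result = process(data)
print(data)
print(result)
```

Key concept: rebinding parameter vs mutation.
Step by step:
`data = [8, 6, 5]` → data = [8, 6, 5]
`result = process(data)` → result = [8, 6, 5, 119, 463]
`print(data)` → prints [8, 6, 5]
`print(result)` → prints [8, 6, 5, 119, 463]

Answer:
[8, 6, 5]
[8, 6, 5, 119, 463]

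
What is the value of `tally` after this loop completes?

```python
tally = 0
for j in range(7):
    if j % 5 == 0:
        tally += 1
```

Count numbers divisible by 5 in range(7)
`tally` takes the values: 0 → 1 → 2

Answer: 2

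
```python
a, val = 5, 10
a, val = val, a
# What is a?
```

Trace:
`a, val = 5, 10` → a = 5; val = 10
`a, val = val, a` → a = 10; val = 5
So a = 10

Answer: 10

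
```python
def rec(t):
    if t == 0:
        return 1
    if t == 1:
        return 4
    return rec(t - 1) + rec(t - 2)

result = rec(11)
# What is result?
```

Build up from base cases: rec(0)=1, rec(1)=4, rec(2)=5, rec(3)=9, rec(4)=14, rec(5)=23, rec(6)=37, ..., rec(11)=411

Answer: 411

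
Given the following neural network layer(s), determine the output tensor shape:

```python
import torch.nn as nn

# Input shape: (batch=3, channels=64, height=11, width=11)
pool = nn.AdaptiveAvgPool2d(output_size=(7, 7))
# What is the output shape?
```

Input: (3, 64, 11, 11) -> Output: (3, 64, 7, 7)

Answer: (3, 64, 7, 7)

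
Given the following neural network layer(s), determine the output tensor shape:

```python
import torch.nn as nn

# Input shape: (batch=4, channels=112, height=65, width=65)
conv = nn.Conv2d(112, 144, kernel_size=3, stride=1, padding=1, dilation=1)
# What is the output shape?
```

Input: (4, 112, 65, 65) -> Output: (4, 144, 65, 65)

Answer: (4, 144, 65, 65)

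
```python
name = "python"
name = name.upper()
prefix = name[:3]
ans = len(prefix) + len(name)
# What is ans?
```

Trace:
`name = "python"` → name = 'python'
`name = name.upper()` → name = 'PYTHON'
`prefix = name[:3]` → prefix = 'PYT'
`ans = len(prefix) + len(name)` → ans = 9
So ans = 9

Answer: 9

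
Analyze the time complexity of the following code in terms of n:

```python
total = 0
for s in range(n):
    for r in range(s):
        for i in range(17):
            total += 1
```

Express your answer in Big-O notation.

Each loop level contributes: n × n × 1. Multiplying the contributions gives O(n^2).

Answer: O(n^2)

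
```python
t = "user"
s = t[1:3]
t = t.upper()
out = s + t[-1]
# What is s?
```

Trace:
`t = "user"` → t = 'user'
`s = t[1:3]` → s = 'se'
`t = t.upper()` → t = 'USER'
`out = s + t[-1]` → out = 'seR'
So s = 'se'

Answer: 'se'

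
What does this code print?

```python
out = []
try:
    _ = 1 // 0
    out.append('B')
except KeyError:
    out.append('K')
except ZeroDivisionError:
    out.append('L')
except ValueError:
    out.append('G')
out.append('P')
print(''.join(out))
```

Execution trace: 'L' (except ZeroDivisionError) → 'P' (after the try/except). Output: LP

Answer: LP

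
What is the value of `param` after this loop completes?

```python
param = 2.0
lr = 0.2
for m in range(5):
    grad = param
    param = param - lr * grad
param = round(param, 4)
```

Gradient descent: w = 2.0 * (1 - 0.2)^5
`param` takes the values: 2.0 → 1.6 → 1.28 → 1.024 → 0.8192 → 0.65536 → 0.6554

Answer: 0.6554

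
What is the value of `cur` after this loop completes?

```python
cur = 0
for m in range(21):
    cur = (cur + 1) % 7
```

Increment mod 7, 21 times = 0
`cur` takes the values: 0 → 1 → 2 → 3 → 4 → 5 → 6 → 0 → 1 → 2 → 3 → 4 → 5 → 6 → 0 → 1 → 2 → 3 → 4 → 5 → 6 → 0

Answer: 0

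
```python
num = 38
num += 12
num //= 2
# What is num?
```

Trace:
`num = 38` → num = 38
`num += 12` → num = 50
`num //= 2` → num = 25
So num = 25

Answer: 25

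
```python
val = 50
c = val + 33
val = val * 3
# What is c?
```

Trace:
`val = 50` → val = 50
`c = val + 33` → c = 83
`val = val * 3` → val = 150
So c = 83

Answer: 83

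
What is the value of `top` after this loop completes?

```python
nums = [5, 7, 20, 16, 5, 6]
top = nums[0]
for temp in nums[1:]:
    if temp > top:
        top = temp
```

Maximum of [5, 7, 20, 16, 5, 6]
`top` takes the values: 5 → 7 → 20

Answer: 20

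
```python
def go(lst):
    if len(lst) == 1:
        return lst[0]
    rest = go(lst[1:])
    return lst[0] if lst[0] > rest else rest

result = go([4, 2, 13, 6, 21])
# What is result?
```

Recursive max over [4, 2, 13, 6, 21] = 21

Answer: 21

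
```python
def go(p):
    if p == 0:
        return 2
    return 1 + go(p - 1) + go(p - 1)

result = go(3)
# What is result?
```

go(p) = 1 + 2·go(p-1), go(0)=2. Closed form: (2+1)·2^3 - 1 = 23.

Answer: 23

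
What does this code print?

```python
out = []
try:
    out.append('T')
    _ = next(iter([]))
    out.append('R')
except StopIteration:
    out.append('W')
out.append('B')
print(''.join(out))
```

Execution trace: 'T' (try body) → 'W' (except StopIteration) → 'B' (after the try/except). Output: TWB

Answer: TWB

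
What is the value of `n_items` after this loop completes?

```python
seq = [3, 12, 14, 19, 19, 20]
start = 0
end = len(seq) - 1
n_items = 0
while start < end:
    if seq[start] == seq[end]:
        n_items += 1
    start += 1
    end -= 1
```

Count matching pairs from ends
`n_items` takes the values: 0

Answer: 0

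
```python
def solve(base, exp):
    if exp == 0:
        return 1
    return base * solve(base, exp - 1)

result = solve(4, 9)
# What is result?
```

solve(4, 9) = 4 * 4 * 4 * 4 * 4 * 4 * 4 * 4 * 4 = 262144

Answer: 262144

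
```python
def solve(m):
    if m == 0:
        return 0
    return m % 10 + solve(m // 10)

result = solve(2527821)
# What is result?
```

Sum of digits of 2527821: 1 + 2 + 8 + 7 + 2 + 5 + 2 = 27

Answer: 27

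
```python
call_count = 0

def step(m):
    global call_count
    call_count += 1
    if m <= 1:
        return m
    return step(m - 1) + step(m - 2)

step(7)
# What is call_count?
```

Calls(m) = 1 + Calls(m-1) + Calls(m-2); Calls(0)=Calls(1)=1. For m=7 this gives 41.

Answer: 41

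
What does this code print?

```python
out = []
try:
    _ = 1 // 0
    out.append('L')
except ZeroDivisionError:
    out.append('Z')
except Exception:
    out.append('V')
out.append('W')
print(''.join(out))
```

Execution trace: 'Z' (except ZeroDivisionError) → 'W' (after the try/except). Output: ZW

Answer: ZW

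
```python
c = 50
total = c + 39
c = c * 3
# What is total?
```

Trace:
`c = 50` → c = 50
`total = c + 39` → total = 89
`c = c * 3` → c = 150
So total = 89

Answer: 89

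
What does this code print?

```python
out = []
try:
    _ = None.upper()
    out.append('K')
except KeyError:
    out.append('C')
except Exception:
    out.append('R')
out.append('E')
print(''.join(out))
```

Execution trace: 'R' (except Exception) → 'E' (after the try/except). Output: RE

Answer: RE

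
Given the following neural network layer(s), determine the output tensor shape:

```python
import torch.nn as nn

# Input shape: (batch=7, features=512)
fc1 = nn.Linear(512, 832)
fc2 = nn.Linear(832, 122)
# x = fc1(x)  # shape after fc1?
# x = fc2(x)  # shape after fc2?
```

Input: (7, 512) -> after fc1: (7, 832) -> Output: (7, 122)

Answer: (7, 122)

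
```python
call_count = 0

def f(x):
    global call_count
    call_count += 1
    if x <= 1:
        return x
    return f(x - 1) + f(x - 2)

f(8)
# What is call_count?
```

Calls(x) = 1 + Calls(x-1) + Calls(x-2); Calls(0)=Calls(1)=1. For x=8 this gives 67.

Answer: 67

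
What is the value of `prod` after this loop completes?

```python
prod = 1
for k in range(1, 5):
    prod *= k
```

4! = 24
`prod` takes the values: 1 → 2 → 6 → 24

Answer: 24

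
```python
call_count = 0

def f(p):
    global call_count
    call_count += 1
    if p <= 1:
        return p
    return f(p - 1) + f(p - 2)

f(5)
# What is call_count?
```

Calls(p) = 1 + Calls(p-1) + Calls(p-2); Calls(0)=Calls(1)=1. For p=5 this gives 15.

Answer: 15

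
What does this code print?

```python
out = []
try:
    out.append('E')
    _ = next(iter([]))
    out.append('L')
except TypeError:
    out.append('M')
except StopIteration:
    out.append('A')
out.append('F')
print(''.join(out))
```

Execution trace: 'E' (try body) → 'A' (except StopIteration) → 'F' (after the try/except). Output: EAF

Answer: EAF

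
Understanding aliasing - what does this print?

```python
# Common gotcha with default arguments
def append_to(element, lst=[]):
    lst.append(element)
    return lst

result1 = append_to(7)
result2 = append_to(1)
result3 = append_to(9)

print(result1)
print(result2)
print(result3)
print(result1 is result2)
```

Key concept: mutable default argument gotcha.
Step by step:
`result1 = append_to(7)` → result1 = [7]
`result2 = append_to(1)` → result1 = [7, 1] (same object as result2); result2 = [7, 1] (same object as result1)
`result3 = append_to(9)` → result1 = [7, 1, 9] (same object as result2, result3); result2 = [7, 1, 9] (same object as result1, result3); result3 = [7, 1, 9] (same object as result1, result2)
`print(result1)` → prints [7, 1, 9]
`print(result2)` → prints [7, 1, 9]
`print(result3)` → prints [7, 1, 9]
`print(result1 is result2)` → prints True

Answer:
[7, 1, 9]
[7, 1, 9]
[7, 1, 9]
True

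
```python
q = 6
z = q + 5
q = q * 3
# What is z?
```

Trace:
`q = 6` → q = 6
`z = q + 5` → z = 11
`q = q * 3` → q = 18
So z = 11

Answer: 11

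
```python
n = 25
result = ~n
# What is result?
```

Trace:
`n = 25` → n = 25
`result = ~n` → result = -26
So result = -26

Answer: -26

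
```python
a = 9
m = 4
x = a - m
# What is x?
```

Trace:
`a = 9` → a = 9
`m = 4` → m = 4
`x = a - m` → x = 5
So x = 5

Answer: 5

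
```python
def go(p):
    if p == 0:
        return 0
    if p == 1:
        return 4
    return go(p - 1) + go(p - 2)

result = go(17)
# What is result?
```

Build up from base cases: go(0)=0, go(1)=4, go(2)=4, go(3)=8, go(4)=12, go(5)=20, go(6)=32, ..., go(17)=6388

Answer: 6388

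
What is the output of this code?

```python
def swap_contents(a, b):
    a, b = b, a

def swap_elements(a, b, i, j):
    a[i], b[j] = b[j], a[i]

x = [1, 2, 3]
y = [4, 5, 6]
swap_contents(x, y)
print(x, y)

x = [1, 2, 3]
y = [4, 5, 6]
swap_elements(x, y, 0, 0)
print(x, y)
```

Key concept: parameter rebinding vs mutation.
Step by step:
`x = [1, 2, 3]` → x = [1, 2, 3]
`y = [4, 5, 6]` → y = [4, 5, 6]
`swap_contents(x, y)` → no visible change to tracked variables
`print(x, y)` → prints [1, 2, 3] [4, 5, 6]
`x = [1, 2, 3]` → x = [1, 2, 3]
`y = [4, 5, 6]` → y = [4, 5, 6]
`swap_elements(x, y, 0, 0)` → x = [4, 2, 3]; y = [1, 5, 6]
`print(x, y)` → prints [4, 2, 3] [1, 5, 6]

Answer:
[1, 2, 3] [4, 5, 6]
[4, 2, 3] [1, 5, 6]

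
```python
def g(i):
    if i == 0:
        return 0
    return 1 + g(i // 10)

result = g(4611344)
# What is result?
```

Count of digits of 4611344: 7

Answer: 7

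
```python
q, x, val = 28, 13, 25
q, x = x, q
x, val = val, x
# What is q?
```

Trace:
`q, x, val = 28, 13, 25` → q = 28; x = 13; val = 25
`q, x = x, q` → q = 13; x = 28
`x, val = val, x` → x = 25; val = 28
So q = 13

Answer: 13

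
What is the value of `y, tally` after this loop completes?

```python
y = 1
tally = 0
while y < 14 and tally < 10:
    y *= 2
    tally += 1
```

Double until >= 14 or 10 iterations
`y, tally` takes the values: (1, 0) → (2, 0) → (2, 1) → (4, 1) → (4, 2) → (8, 2) → (8, 3) → (16, 3) → (16, 4)

Answer: 16, 4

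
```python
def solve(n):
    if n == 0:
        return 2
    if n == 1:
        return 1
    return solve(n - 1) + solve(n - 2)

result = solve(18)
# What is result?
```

Build up from base cases: solve(0)=2, solve(1)=1, solve(2)=3, solve(3)=4, solve(4)=7, solve(5)=11, solve(6)=18, ..., solve(18)=5778

Answer: 5778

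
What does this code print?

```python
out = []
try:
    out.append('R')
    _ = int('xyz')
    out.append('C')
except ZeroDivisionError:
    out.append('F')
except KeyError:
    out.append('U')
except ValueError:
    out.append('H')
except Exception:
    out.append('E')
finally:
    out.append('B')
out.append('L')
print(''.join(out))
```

Execution trace: 'R' (try body) → 'H' (except ValueError) → 'B' (finally) → 'L' (after the try/except). Output: RHBL

Answer: RHBL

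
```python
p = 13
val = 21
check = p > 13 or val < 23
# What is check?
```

Trace:
`p = 13` → p = 13
`val = 21` → val = 21
`check = p > 13 or val < 23` → check = True
So check = True

Answer: True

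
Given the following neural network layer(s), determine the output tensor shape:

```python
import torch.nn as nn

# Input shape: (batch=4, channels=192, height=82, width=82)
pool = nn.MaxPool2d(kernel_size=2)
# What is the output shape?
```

Input: (4, 192, 82, 82) -> Output: (4, 192, 41, 41)

Answer: (4, 192, 41, 41)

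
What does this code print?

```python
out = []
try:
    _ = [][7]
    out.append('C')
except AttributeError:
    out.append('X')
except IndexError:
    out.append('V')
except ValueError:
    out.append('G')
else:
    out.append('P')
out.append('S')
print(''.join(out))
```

Execution trace: 'V' (except IndexError) → 'S' (after the try/except). Output: VS

Answer: VS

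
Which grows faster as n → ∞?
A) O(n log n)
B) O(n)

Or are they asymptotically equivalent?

O(n log n) vs O(n): Higher order terms dominate.

Answer: A) O(n log n) grows faster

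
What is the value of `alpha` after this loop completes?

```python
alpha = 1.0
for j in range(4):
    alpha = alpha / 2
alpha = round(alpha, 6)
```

Halving LR 4 times: 1 / 2^4
`alpha` takes the values: 1.0 → 0.5 → 0.25 → 0.125 → 0.0625

Answer: 0.0625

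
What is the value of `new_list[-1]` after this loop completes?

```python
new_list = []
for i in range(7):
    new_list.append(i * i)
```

Last element of squares 0 to 6
`new_list` takes the values: [] → [0] → [0, 1] → [0, 1, 4] → [0, 1, 4, 9] → [0, 1, 4, 9, 16] → [0, 1, 4, 9, 16, 25] → [0, 1, 4, 9, 16, 25, 36]
So `new_list[-1]` = 36

Answer: 36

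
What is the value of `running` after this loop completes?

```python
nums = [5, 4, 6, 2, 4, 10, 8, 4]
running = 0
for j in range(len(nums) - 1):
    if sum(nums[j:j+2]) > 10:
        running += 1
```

Count windows with sum > 10
`running` takes the values: 0 → 1 → 2 → 3

Answer: 3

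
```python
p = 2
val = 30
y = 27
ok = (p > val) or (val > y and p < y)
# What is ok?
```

Trace:
`p = 2` → p = 2
`val = 30` → val = 30
`y = 27` → y = 27
`ok = (p > val) or (val > y and p < y)` → ok = True
So ok = True

Answer: True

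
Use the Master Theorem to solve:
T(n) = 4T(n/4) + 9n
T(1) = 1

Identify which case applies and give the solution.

a=4, b=4, f(n)=9n. log_4(4) = 1. Since c=1 = 1, Case 2 applies: T(n) = Θ(n^log_b(a) · log n) = O(n log n).

Answer: O(n log n) - Case 2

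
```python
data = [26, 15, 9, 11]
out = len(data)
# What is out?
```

Trace:
`data = [26, 15, 9, 11]` → data = [26, 15, 9, 11]
`out = len(data)` → out = 4
So out = 4

Answer: 4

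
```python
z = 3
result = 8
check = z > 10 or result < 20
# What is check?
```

Trace:
`z = 3` → z = 3
`result = 8` → result = 8
`check = z > 10 or result < 20` → check = True
So check = True

Answer: True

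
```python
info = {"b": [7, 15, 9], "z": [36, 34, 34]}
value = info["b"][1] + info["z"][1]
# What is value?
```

Trace:
`info = {"b": [7, 15, 9], "z": [36, 34, 34]}` → info = {'b': [7, 15, 9], 'z': [36, 34, 34]}
`value = info["b"][1] + info["z"][1]` → value = 49
So value = 49

Answer: 49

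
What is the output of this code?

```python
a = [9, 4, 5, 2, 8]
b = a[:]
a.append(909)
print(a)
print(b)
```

Key concept: slice [:] creates copy.
Step by step:
`a = [9, 4, 5, 2, 8]` → a = [9, 4, 5, 2, 8]
`b = a[:]` → b = [9, 4, 5, 2, 8]
`a.append(909)` → a = [9, 4, 5, 2, 8, 909]
`print(a)` → prints [9, 4, 5, 2, 8, 909]
`print(b)` → prints [9, 4, 5, 2, 8]

Answer:
[9, 4, 5, 2, 8, 909]
[9, 4, 5, 2, 8]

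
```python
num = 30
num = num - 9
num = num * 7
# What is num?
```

Trace:
`num = 30` → num = 30
`num = num - 9` → num = 21
`num = num * 7` → num = 147
So num = 147

Answer: 147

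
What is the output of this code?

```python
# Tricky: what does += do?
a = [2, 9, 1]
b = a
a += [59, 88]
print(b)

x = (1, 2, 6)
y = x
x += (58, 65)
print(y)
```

Key concept: += behavior differs for mutable vs immutable.
Step by step:
`a = [2, 9, 1]` → a = [2, 9, 1]
`b = a` → b = [2, 9, 1] (same object as a)
`a += [59, 88]` → a = [2, 9, 1, 59, 88] (same object as b); b = [2, 9, 1, 59, 88] (same object as a)
`print(b)` → prints [2, 9, 1, 59, 88]
`x = (1, 2, 6)` → x = (1, 2, 6)
`y = x` → y = (1, 2, 6)
`x += (58, 65)` → x = (1, 2, 6, 58, 65)
`print(y)` → prints (1, 2, 6)

Answer:
[2, 9, 1, 59, 88]
(1, 2, 6)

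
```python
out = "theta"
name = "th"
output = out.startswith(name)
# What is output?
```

Trace:
`out = "theta"` → out = 'theta'
`name = "th"` → name = 'th'
`output = out.startswith(name)` → output = True
So output = True

Answer: True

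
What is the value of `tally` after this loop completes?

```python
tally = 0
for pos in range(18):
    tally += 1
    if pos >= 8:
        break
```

Loop breaks when pos reaches 8, tally is 9
`tally` takes the values: 0 → 1 → 2 → 3 → 4 → 5 → 6 → 7 → 8 → 9

Answer: 9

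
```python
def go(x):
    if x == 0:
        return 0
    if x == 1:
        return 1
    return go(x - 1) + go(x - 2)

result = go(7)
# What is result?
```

Build up from base cases: go(0)=0, go(1)=1, go(2)=1, go(3)=2, go(4)=3, go(5)=5, go(6)=8, ..., go(7)=13

Answer: 13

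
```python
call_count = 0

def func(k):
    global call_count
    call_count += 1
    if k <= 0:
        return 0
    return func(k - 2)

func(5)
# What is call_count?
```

Linear recursion stepping by 2: 4 calls from k=5 down to ≤0.

Answer: 4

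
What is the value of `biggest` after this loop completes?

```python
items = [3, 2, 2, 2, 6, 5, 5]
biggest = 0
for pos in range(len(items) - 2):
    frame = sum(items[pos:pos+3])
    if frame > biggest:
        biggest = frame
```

Max sum of 3-element window in [3, 2, 2, 2, 6, 5, 5]
`biggest` takes the values: 0 → 7 → 10 → 13 → 16

Answer: 16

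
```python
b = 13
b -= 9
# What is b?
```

Trace:
`b = 13` → b = 13
`b -= 9` → b = 4
So b = 4

Answer: 4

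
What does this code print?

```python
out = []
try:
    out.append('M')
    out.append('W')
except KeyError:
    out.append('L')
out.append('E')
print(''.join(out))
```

Execution trace: 'M' (try body) → 'W' (try body, no exception) → 'E' (after the try/except). Output: MWE

Answer: MWE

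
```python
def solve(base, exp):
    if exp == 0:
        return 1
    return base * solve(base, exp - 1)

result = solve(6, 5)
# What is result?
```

solve(6, 5) = 6 * 6 * 6 * 6 * 6 = 7776

Answer: 7776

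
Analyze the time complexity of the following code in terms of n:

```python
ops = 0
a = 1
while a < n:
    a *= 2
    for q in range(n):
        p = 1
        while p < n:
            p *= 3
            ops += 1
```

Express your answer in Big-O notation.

Each loop level contributes: log n × n × log n. Multiplying the contributions gives O(n log² n).

Answer: O(n log² n)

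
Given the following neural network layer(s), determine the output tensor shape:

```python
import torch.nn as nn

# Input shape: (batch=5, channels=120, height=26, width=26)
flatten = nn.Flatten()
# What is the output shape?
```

Input: (5, 120, 26, 26) -> Output: (5, 81120)

Answer: (5, 81120)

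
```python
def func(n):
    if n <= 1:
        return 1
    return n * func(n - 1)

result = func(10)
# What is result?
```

func(10) = 10 * 9 * 8 * 7 * 6 * 5 * 4 * 3 * 2 * 1 = 3628800

Answer: 3628800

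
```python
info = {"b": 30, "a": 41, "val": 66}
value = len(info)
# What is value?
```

Trace:
`info = {"b": 30, "a": 41, "val": 66}` → info = {'b': 30, 'a': 41, 'val': 66}
`value = len(info)` → value = 3
So value = 3

Answer: 3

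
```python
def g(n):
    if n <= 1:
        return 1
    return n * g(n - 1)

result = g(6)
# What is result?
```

g(6) = 6 * 5 * 4 * 3 * 2 * 1 = 720

Answer: 720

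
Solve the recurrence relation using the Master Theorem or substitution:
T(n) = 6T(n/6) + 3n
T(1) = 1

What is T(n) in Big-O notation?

By Master Theorem: a=6, b=6, f(n)=3n. Since log_6(6) = 1 and f(n) = Θ(n^1), Case 2 applies. T(n) = O(n log n).

Answer: O(n log n)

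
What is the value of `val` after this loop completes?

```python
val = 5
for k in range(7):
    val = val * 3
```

Multiply by 3, 7 times: 5 * 3^7 = 10935
`val` takes the values: 5 → 15 → 45 → 135 → 405 → 1215 → 3645 → 10935

Answer: 10935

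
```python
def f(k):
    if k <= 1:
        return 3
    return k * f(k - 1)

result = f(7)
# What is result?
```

f(7) = 7 * 6 * 5 * 4 * 3 * 2 * 3 = 15120

Answer: 15120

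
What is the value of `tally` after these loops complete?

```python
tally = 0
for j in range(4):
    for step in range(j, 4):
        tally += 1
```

Upper triangle: 4 + 3 + ... + 1
`tally` takes the values: 0 → 1 → 2 → 3 → 4 → 5 → 6 → 7 → 8 → 9 → 10

Answer: 10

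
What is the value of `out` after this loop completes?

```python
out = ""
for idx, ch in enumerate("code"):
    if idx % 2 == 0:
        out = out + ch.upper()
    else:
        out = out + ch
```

Uppercase even positions in 'code'
`out` takes the values: "" → "C" → "Co" → "CoD" → "CoDe"

Answer: "CoDe"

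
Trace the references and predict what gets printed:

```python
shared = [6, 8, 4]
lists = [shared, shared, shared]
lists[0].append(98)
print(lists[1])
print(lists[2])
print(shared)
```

Key concept: list of same reference.
Step by step:
`shared = [6, 8, 4]` → shared = [6, 8, 4]
`lists = [shared, shared, shared]` → lists = [[6, 8, 4], [6, 8, 4], [6, 8, 4]]
`lists[0].append(98)` → shared = [6, 8, 4, 98]; lists = [[6, 8, 4, 98], [6, 8, 4, 98], [6, 8, 4, 98]]
`print(lists[1])` → prints [6, 8, 4, 98]
`print(lists[2])` → prints [6, 8, 4, 98]
`print(shared)` → prints [6, 8, 4, 98]

Answer:
[6, 8, 4, 98]
[6, 8, 4, 98]
[6, 8, 4, 98]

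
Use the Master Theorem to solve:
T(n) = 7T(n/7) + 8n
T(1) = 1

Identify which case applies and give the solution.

a=7, b=7, f(n)=8n. log_7(7) = 1. Since c=1 = 1, Case 2 applies: T(n) = Θ(n^log_b(a) · log n) = O(n log n).

Answer: O(n log n) - Case 2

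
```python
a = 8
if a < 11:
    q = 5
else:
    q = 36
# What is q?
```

Trace:
`a = 8` → a = 8
`if a < 11: ...` → a < 11 is True → q = 5
So q = 5

Answer: 5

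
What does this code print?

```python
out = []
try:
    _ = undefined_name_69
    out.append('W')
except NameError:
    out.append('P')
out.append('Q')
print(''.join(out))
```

Execution trace: 'P' (except NameError) → 'Q' (after the try/except). Output: PQ

Answer: PQ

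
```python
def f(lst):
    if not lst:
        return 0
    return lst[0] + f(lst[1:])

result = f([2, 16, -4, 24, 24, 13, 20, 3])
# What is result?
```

2 + 16 + (-4) + 24 + 24 + 13 + 20 + 3 + 0 = 98

Answer: 98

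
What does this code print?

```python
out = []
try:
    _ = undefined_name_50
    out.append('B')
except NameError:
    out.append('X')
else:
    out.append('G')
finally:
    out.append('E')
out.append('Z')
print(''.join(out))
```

Execution trace: 'X' (except NameError) → 'E' (finally) → 'Z' (after the try/except). Output: XEZ

Answer: XEZ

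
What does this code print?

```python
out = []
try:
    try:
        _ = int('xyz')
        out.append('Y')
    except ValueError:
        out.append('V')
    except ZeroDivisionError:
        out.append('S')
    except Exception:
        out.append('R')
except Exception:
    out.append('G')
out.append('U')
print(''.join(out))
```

Execution trace: 'V' (inner except ValueError) → 'U' (after the try/except). Output: VU

Answer: VU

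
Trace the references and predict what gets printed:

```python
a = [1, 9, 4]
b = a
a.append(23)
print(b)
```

Key concept: basic list aliasing.
Step by step:
`a = [1, 9, 4]` → a = [1, 9, 4]
`b = a` → b = [1, 9, 4] (same object as a)
`a.append(23)` → a = [1, 9, 4, 23] (same object as b); b = [1, 9, 4, 23] (same object as a)
`print(b)` → prints [1, 9, 4, 23]

Answer: [1, 9, 4, 23]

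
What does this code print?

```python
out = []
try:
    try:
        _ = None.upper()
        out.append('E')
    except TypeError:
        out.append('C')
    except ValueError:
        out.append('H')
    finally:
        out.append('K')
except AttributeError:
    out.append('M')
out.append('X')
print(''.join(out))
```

Execution trace: 'K' (finally) → 'M' (outer except AttributeError) → 'X' (after the try/except). Output: KMX

Answer: KMX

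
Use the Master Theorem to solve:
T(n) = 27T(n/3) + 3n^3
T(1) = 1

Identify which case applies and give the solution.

a=27, b=3, f(n)=3n^3. log_3(27) = 3. Since c=3 = 3, Case 2 applies: T(n) = Θ(n^log_b(a) · log n) = O(n^3 log n).

Answer: O(n^3 log n) - Case 2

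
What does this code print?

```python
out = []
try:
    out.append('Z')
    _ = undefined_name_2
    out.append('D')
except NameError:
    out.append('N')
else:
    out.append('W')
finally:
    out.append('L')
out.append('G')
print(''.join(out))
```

Execution trace: 'Z' (try body) → 'N' (except NameError) → 'L' (finally) → 'G' (after the try/except). Output: ZNLG

Answer: ZNLG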